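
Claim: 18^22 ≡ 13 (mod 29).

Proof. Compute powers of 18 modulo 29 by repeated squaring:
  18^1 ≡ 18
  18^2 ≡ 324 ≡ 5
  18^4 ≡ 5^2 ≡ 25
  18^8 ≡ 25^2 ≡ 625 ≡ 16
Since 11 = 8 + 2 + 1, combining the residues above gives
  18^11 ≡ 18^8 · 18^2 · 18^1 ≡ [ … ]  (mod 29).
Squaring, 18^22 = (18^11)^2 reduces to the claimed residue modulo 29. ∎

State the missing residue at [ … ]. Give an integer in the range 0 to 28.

19

18^8 · 18^2 · 18^1 ≡ 16 · 5 · 18 = 1440.
1440 mod 29 = 19, so 18^11 ≡ 19 (mod 29).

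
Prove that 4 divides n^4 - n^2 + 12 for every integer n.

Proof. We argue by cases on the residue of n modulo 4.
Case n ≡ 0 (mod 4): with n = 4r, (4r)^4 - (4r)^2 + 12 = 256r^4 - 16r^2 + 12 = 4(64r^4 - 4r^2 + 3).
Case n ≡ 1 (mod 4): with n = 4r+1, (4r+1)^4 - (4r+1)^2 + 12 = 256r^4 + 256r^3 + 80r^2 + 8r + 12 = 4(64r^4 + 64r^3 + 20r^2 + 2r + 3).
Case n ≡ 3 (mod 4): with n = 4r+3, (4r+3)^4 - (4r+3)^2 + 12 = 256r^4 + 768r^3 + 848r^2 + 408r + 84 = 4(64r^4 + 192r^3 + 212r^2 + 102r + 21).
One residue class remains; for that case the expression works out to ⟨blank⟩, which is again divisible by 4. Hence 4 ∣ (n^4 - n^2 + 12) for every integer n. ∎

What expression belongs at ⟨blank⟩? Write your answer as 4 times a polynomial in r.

4(64r^4 + 128r^3 + 92r^2 + 28r + 6)

The residues treated are {0, 1, 3}, so the missing case is n ≡ 2 (mod 4); write n = 4r+2.
Then (4r+2)^4 - (4r+2)^2 + 12 = 256r^4 + 512r^3 + 368r^2 + 112r + 24 = 4(64r^4 + 128r^3 + 92r^2 + 28r + 6).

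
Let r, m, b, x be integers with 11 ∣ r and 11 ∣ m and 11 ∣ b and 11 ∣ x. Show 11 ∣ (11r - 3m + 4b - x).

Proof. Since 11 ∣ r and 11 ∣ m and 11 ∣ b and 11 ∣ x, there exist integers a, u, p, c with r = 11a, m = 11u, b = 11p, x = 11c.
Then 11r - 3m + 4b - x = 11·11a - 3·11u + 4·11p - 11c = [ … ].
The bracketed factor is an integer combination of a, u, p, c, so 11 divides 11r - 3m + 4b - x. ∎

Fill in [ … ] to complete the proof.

Each term has a factor of 11: 11·11a - 3·11u + 4·11p - 11c = 11·(11a - c + 4p - 3u).
Since 11a - c + 4p - 3u is an integer, 11 ∣ (11r - 3m + 4b - x).

11(11a - c + 4p - 3u)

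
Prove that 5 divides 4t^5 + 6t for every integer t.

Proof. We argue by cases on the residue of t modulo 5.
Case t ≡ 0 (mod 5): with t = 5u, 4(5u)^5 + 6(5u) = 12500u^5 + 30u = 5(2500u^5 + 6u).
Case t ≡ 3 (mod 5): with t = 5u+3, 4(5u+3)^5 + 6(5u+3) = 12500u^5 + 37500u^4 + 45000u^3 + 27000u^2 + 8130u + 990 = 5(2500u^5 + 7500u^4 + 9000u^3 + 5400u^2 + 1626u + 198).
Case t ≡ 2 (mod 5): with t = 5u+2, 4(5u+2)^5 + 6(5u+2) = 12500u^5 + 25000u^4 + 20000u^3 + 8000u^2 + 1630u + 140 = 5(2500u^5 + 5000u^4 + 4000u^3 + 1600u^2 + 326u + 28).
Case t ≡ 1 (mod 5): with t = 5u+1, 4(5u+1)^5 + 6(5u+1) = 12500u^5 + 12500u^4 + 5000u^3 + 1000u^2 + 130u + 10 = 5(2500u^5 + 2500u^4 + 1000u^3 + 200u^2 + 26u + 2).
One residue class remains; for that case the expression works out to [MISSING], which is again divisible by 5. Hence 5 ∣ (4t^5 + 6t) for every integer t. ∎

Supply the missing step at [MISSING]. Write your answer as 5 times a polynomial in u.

The residues treated are {0, 3, 2, 1}, so the missing case is t ≡ 4 (mod 5); write t = 5u+4.
Then 4(5u+4)^5 + 6(5u+4) = 12500u^5 + 50000u^4 + 80000u^3 + 64000u^2 + 25630u + 4120 = 5(2500u^5 + 10000u^4 + 16000u^3 + 12800u^2 + 5126u + 824).

5(2500u^5 + 10000u^4 + 16000u^3 + 12800u^2 + 5126u + 824)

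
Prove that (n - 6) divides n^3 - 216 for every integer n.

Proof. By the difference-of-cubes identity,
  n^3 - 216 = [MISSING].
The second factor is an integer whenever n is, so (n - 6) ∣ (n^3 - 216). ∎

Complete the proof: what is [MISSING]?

(n - 6)(n^2 + 6n + 36)

Polynomial division of n^3 - 216 by n - 6 leaves remainder 0 and quotient n^2 + 6n + 36.
Hence n^3 - 216 = (n - 6)(n^2 + 6n + 36).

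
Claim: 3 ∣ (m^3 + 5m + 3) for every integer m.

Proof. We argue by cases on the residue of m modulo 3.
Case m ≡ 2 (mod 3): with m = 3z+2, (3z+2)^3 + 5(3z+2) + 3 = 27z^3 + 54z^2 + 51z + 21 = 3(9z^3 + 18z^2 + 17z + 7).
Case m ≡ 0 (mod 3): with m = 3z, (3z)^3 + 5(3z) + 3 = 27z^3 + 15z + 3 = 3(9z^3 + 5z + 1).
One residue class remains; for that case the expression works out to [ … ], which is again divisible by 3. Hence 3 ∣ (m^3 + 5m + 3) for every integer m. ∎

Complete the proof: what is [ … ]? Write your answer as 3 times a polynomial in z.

3(9z^3 + 9z^2 + 8z + 3)

The residues treated are {2, 0}, so the missing case is m ≡ 1 (mod 3); write m = 3z+1.
Then (3z+1)^3 + 5(3z+1) + 3 = 27z^3 + 27z^2 + 24z + 9 = 3(9z^3 + 9z^2 + 8z + 3).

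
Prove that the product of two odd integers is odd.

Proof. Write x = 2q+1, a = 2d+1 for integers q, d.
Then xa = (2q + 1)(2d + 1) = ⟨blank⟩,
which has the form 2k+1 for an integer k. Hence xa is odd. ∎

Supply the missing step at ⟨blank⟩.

Expanding: (2q + 1)(2d + 1) = 4dq + 2d + 2q + 1.
Every term except the constant is even, so this is 2(2dq + d + q) + 1,
and 2dq + d + q ∈ ℤ gives the required form.

2(2dq + d + q) + 1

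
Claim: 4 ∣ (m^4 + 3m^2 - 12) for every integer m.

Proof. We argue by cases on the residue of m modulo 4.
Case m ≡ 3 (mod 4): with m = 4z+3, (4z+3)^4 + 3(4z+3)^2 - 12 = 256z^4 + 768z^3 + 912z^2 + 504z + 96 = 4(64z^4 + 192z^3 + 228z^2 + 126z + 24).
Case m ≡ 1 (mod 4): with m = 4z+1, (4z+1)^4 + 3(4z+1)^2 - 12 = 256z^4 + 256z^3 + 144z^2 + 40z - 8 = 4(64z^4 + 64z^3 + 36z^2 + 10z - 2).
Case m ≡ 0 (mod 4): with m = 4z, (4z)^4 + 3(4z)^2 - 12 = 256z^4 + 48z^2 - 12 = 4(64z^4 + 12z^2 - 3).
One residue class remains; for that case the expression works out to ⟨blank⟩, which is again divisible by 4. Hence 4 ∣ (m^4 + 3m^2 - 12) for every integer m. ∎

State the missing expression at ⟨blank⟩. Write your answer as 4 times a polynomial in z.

4(64z^4 + 128z^3 + 108z^2 + 44z + 4)

The residues treated are {3, 1, 0}, so the missing case is m ≡ 2 (mod 4); write m = 4z+2.
Then (4z+2)^4 + 3(4z+2)^2 - 12 = 256z^4 + 512z^3 + 432z^2 + 176z + 16 = 4(64z^4 + 128z^3 + 108z^2 + 44z + 4).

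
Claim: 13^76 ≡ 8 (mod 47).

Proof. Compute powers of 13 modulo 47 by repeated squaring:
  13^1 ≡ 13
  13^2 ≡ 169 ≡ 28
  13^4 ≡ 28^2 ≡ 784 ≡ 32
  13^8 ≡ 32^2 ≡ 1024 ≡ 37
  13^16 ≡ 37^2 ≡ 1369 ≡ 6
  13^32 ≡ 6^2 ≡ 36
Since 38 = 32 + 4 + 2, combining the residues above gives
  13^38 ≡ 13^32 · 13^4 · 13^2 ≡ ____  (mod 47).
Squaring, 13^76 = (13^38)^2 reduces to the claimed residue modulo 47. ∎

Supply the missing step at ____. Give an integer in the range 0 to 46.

14

Multiply the listed residues: 36 · 32 · 28 = 1152 → 32256.
Reducing modulo 47: 32256 = 686·47 + 14, so 13^38 ≡ 14.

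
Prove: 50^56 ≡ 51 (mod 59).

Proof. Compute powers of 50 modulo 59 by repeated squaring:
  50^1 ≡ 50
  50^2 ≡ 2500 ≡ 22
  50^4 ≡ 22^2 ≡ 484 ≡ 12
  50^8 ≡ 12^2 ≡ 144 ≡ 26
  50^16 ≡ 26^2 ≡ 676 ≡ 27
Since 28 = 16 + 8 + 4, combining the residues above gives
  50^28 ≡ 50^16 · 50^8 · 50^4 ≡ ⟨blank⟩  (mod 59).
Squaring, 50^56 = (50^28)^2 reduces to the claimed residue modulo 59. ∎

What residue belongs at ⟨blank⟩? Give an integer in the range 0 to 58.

50^16 · 50^8 · 50^4 ≡ 27 · 26 · 12 = 8424.
8424 mod 59 = 46, so 50^28 ≡ 46 (mod 59).

46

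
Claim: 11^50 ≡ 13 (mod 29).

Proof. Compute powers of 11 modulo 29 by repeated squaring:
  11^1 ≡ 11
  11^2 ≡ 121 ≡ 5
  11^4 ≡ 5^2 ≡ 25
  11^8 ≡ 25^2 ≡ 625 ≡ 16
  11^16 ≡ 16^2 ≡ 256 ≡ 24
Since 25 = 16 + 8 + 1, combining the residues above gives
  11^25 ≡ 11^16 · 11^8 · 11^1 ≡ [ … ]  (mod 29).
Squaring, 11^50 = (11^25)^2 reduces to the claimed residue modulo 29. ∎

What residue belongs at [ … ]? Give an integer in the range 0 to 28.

Multiply the listed residues: 24 · 16 · 11 = 384 → 4224.
Reducing modulo 29: 4224 = 145·29 + 19, so 11^25 ≡ 19.

19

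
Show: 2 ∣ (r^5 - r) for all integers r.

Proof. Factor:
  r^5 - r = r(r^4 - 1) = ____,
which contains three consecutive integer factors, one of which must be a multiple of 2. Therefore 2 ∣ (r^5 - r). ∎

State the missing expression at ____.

(r - 1)r(r + 1)(r^2 + 1)

r^4 - 1 = (r^2 - 1)(r^2 + 1), and r^2 - 1 = (r-1)(r+1).
So r(r^4 - 1) = (r - 1)r(r + 1)(r^2 + 1).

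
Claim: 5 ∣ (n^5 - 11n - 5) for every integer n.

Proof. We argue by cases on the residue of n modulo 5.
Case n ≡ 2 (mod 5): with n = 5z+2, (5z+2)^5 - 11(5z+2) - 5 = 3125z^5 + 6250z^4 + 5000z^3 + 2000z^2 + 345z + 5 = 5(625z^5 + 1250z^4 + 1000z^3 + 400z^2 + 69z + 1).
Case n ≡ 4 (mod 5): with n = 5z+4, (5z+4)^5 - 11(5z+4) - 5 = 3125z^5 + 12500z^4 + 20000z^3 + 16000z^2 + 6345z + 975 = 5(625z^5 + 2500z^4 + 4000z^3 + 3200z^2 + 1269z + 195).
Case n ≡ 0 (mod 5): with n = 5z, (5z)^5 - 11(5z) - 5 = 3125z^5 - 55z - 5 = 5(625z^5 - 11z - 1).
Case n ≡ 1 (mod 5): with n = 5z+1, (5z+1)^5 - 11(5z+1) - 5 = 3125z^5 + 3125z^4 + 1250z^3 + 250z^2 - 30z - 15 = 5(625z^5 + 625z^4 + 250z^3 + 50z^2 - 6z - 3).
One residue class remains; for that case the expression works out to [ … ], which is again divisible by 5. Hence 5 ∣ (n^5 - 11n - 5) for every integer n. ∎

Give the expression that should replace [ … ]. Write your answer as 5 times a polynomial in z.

The residues treated are {2, 4, 0, 1}, so the missing case is n ≡ 3 (mod 5); write n = 5z+3.
Then (5z+3)^5 - 11(5z+3) - 5 = 3125z^5 + 9375z^4 + 11250z^3 + 6750z^2 + 1970z + 205 = 5(625z^5 + 1875z^4 + 2250z^3 + 1350z^2 + 394z + 41).

5(625z^5 + 1875z^4 + 2250z^3 + 1350z^2 + 394z + 41)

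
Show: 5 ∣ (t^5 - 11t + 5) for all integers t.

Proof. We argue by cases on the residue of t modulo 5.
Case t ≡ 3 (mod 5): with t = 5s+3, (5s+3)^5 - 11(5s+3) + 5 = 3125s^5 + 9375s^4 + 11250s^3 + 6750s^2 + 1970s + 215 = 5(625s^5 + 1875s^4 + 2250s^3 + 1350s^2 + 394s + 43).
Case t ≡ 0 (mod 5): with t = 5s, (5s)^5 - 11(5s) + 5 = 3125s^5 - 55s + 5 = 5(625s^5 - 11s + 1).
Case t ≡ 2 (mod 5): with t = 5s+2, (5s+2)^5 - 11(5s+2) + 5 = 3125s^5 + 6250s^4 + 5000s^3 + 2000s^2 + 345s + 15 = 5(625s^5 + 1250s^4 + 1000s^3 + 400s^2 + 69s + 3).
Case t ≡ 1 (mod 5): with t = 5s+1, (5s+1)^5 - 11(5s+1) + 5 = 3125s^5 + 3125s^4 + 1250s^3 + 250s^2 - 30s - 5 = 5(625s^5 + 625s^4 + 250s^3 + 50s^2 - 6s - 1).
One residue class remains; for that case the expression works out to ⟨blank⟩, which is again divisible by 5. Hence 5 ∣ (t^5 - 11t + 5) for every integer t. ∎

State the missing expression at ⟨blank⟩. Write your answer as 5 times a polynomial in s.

5(625s^5 + 2500s^4 + 4000s^3 + 3200s^2 + 1269s + 197)

Only t ≡ 4 (mod 5) is unaccounted for. Put t = 5s+4:
(5s+4)^5 - 11(5s+4) + 5 expands to 3125s^5 + 12500s^4 + 20000s^3 + 16000s^2 + 6345s + 985,
and factoring out 5 leaves 5(625s^5 + 2500s^4 + 4000s^3 + 3200s^2 + 1269s + 197).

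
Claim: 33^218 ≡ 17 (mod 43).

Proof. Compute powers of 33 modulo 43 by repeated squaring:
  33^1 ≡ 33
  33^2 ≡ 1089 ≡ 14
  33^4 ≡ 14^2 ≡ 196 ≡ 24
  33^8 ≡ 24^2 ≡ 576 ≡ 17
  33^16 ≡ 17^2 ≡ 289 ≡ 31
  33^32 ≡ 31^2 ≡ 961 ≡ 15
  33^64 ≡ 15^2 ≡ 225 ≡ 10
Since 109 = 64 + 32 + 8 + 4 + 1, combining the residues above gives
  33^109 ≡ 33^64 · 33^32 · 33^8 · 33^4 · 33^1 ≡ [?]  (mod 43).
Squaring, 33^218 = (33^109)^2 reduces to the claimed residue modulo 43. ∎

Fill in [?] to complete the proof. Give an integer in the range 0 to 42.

19

33^64 · 33^32 · 33^8 · 33^4 · 33^1 ≡ 10 · 15 · 17 · 24 · 33 = 2019600.
2019600 mod 43 = 19, so 33^109 ≡ 19 (mod 43).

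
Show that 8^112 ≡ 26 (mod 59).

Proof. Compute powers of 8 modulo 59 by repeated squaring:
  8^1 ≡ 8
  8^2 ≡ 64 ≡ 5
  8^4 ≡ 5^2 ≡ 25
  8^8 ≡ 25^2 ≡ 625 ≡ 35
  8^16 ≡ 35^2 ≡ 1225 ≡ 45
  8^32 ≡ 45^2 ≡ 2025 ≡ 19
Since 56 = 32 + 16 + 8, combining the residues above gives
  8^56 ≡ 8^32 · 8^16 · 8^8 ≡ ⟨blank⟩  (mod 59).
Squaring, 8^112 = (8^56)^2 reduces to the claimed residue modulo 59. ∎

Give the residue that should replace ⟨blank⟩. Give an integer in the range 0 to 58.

12

8^32 · 8^16 · 8^8 ≡ 19 · 45 · 35 = 29925.
29925 mod 59 = 12, so 8^56 ≡ 12 (mod 59).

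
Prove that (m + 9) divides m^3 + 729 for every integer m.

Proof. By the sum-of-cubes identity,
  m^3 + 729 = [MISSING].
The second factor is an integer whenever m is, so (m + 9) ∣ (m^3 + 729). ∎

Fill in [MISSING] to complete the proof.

(m + 9)(m^2 - 9m + 81)

a^3 + b^3 = (a + b)(a^2 - ab + b^2). With a = m, b = 9:
m^3 + 729 = (m + 9)(m^2 - 9m + 81).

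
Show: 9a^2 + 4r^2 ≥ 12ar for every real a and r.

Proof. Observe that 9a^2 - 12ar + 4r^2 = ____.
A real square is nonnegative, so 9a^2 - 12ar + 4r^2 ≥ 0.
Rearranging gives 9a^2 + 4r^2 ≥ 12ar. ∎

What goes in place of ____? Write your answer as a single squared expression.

(3a - 2r)^2

9a^2 - 12ar + 4r^2 is a perfect-square trinomial: the outer terms are (3a)^2 and (2r)^2, and the cross term is -2·3a·2r.
So 9a^2 - 12ar + 4r^2 = (3a - 2r)^2 ≥ 0.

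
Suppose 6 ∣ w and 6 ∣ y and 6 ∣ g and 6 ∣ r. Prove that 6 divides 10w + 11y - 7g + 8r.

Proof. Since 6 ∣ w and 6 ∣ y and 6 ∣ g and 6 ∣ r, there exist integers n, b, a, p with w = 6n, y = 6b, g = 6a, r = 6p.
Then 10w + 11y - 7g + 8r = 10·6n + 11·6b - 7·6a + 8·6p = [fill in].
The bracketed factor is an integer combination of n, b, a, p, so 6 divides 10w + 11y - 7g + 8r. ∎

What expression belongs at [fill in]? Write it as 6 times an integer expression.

Pull the common 6 out of every term: 10·6n + 11·6b - 7·6a + 8·6p = 6(-7a + 11b + 10n + 8p).
-7a + 11b + 10n + 8p is an integer, which exhibits the divisibility.

6(-7a + 11b + 10n + 8p)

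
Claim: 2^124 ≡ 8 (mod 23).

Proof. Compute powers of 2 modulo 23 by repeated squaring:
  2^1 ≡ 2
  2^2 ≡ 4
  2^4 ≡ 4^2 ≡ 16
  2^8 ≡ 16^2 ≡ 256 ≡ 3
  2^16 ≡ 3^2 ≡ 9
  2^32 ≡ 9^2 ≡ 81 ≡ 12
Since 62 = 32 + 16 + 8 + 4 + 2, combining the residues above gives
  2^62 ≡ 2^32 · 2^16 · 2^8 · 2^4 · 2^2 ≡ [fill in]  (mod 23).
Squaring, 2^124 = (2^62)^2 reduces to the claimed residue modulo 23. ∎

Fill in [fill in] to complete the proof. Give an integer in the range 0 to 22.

13

Multiply the listed residues: 12 · 9 · 3 · 16 · 4 = 108 → 324 → 5184 → 20736.
Reducing modulo 23: 20736 = 901·23 + 13, so 2^62 ≡ 13.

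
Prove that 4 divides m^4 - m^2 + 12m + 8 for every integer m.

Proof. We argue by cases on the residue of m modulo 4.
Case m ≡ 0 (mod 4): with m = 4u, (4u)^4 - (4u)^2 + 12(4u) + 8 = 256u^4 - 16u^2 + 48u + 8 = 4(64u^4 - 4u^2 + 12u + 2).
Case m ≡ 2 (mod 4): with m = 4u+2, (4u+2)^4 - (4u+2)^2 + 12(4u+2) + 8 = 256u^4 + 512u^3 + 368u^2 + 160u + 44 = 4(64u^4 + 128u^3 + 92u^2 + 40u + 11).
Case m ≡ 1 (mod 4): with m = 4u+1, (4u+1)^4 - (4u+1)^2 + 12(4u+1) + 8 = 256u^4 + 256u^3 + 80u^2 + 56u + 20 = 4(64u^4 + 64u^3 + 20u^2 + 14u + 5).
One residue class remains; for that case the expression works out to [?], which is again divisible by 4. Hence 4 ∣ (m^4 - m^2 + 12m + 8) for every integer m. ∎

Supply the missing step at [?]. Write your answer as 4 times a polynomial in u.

The residues treated are {0, 2, 1}, so the missing case is m ≡ 3 (mod 4); write m = 4u+3.
Then (4u+3)^4 - (4u+3)^2 + 12(4u+3) + 8 = 256u^4 + 768u^3 + 848u^2 + 456u + 116 = 4(64u^4 + 192u^3 + 212u^2 + 114u + 29).

4(64u^4 + 192u^3 + 212u^2 + 114u + 29)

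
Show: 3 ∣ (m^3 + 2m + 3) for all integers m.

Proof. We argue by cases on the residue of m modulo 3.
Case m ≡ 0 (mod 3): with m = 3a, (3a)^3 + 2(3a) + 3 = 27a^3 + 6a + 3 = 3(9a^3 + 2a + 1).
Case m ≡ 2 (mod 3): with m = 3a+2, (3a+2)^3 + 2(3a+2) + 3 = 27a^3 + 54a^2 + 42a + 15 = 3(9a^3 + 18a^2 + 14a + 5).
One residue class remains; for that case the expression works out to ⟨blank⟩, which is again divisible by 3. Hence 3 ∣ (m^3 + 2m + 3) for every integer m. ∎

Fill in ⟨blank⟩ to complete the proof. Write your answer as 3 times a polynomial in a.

3(9a^3 + 9a^2 + 5a + 2)

The residues treated are {0, 2}, so the missing case is m ≡ 1 (mod 3); write m = 3a+1.
Then (3a+1)^3 + 2(3a+1) + 3 = 27a^3 + 27a^2 + 15a + 6 = 3(9a^3 + 9a^2 + 5a + 2).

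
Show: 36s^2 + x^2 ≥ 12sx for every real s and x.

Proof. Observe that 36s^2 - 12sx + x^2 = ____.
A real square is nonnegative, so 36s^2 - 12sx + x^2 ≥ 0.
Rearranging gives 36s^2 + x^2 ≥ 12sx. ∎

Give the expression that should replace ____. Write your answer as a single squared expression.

36s^2 - 12sx + x^2 is a perfect-square trinomial: the outer terms are (6s)^2 and (x)^2, and the cross term is -2·6s·x.
So 36s^2 - 12sx + x^2 = (6s - x)^2 ≥ 0.

(6s - x)^2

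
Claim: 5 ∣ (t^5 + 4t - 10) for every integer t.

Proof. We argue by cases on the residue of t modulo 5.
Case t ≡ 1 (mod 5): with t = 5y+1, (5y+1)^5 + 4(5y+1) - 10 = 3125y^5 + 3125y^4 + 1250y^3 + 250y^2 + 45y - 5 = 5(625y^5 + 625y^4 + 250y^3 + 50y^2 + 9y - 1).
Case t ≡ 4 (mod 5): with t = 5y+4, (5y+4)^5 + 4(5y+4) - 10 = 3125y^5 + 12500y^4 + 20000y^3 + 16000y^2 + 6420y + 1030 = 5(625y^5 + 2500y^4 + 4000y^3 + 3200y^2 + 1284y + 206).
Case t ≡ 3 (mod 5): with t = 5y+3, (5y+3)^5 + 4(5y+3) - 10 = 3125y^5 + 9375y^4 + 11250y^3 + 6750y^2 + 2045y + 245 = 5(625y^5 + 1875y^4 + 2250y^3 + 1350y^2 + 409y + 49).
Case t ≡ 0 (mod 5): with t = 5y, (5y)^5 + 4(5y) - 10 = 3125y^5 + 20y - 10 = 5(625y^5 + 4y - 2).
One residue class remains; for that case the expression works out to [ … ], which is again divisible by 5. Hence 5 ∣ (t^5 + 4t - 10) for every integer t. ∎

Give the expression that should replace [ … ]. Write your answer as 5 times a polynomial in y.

The residues treated are {1, 4, 3, 0}, so the missing case is t ≡ 2 (mod 5); write t = 5y+2.
Then (5y+2)^5 + 4(5y+2) - 10 = 3125y^5 + 6250y^4 + 5000y^3 + 2000y^2 + 420y + 30 = 5(625y^5 + 1250y^4 + 1000y^3 + 400y^2 + 84y + 6).

5(625y^5 + 1250y^4 + 1000y^3 + 400y^2 + 84y + 6)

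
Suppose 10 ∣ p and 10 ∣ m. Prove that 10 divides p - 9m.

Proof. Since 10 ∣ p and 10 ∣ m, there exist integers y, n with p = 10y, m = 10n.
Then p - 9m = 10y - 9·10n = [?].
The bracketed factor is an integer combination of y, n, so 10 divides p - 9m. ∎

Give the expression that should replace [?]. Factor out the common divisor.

Pull the common 10 out of every term: 10y - 9·10n = 10(-9n + y).
-9n + y is an integer, which exhibits the divisibility.

10(-9n + y)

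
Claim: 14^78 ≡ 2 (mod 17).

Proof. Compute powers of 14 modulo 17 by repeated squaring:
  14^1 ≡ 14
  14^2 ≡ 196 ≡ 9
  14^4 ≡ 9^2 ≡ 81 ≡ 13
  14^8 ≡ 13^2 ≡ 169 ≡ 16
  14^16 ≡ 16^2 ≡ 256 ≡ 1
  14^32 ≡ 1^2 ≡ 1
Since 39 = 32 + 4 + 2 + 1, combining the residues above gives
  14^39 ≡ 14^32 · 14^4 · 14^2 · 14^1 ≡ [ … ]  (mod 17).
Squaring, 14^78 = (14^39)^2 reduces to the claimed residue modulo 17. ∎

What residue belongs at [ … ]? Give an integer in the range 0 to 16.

6

14^32 · 14^4 · 14^2 · 14^1 ≡ 1 · 13 · 9 · 14 = 1638.
1638 mod 17 = 6, so 14^39 ≡ 6 (mod 17).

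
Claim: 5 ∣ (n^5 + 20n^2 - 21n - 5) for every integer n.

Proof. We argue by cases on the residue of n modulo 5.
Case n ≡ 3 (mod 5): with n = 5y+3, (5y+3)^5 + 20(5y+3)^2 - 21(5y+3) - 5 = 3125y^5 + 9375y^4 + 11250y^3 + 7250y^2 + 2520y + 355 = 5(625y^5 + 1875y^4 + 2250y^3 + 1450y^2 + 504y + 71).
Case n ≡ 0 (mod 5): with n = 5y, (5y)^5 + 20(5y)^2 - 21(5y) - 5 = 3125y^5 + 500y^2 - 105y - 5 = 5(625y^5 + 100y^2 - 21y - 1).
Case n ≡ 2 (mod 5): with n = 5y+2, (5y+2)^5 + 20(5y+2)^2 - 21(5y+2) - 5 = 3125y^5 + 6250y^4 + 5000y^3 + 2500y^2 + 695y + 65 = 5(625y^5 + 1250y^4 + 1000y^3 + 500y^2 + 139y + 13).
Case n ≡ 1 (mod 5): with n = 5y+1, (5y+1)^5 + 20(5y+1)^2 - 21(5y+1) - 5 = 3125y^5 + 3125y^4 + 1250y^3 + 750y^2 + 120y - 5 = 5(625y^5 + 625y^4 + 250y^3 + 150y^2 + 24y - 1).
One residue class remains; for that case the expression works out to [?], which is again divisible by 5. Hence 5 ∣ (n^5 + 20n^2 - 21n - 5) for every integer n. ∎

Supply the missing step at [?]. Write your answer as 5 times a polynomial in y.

The residues treated are {3, 0, 2, 1}, so the missing case is n ≡ 4 (mod 5); write n = 5y+4.
Then (5y+4)^5 + 20(5y+4)^2 - 21(5y+4) - 5 = 3125y^5 + 12500y^4 + 20000y^3 + 16500y^2 + 7095y + 1255 = 5(625y^5 + 2500y^4 + 4000y^3 + 3300y^2 + 1419y + 251).

5(625y^5 + 2500y^4 + 4000y^3 + 3300y^2 + 1419y + 251)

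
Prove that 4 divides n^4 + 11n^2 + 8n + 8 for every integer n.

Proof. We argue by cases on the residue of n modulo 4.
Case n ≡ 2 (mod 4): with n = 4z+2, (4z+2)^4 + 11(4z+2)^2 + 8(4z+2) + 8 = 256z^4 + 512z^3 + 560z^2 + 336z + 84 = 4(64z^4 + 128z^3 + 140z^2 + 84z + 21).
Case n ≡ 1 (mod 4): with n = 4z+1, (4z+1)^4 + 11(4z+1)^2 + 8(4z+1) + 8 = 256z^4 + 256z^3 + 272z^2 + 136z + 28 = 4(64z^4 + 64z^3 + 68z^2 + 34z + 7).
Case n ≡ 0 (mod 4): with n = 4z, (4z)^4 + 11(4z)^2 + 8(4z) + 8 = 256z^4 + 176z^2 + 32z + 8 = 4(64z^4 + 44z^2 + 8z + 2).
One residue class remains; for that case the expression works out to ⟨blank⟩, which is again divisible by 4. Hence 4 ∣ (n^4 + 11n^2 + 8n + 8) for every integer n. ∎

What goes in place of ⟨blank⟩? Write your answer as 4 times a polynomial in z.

Only n ≡ 3 (mod 4) is unaccounted for. Put n = 4z+3:
(4z+3)^4 + 11(4z+3)^2 + 8(4z+3) + 8 expands to 256z^4 + 768z^3 + 1040z^2 + 728z + 212,
and factoring out 4 leaves 4(64z^4 + 192z^3 + 260z^2 + 182z + 53).

4(64z^4 + 192z^3 + 260z^2 + 182z + 53)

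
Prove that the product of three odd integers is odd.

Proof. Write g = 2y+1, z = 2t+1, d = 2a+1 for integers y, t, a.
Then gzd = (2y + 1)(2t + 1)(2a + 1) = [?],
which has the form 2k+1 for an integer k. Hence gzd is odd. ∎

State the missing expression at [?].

2(4aty + 2at + 2ay + a + 2ty + t + y) + 1

Expanding: (2y + 1)(2t + 1)(2a + 1) = 8aty + 4at + 4ay + 2a + 4ty + 2t + 2y + 1.
Every term except the constant is even, so this is 2(4aty + 2at + 2ay + a + 2ty + t + y) + 1,
and 4aty + 2at + 2ay + a + 2ty + t + y ∈ ℤ gives the required form.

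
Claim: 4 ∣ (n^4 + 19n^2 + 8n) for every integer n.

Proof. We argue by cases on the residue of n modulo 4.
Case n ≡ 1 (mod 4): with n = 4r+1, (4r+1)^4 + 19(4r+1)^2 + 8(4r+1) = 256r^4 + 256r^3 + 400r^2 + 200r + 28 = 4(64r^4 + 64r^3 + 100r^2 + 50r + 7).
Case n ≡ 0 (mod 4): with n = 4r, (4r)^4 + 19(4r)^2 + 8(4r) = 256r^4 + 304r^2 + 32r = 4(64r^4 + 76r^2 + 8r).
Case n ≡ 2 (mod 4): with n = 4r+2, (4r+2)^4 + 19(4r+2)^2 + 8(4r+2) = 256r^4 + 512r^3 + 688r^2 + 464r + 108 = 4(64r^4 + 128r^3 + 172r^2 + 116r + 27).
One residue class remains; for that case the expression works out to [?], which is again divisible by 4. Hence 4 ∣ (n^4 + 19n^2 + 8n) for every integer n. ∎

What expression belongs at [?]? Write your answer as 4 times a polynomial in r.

Only n ≡ 3 (mod 4) is unaccounted for. Put n = 4r+3:
(4r+3)^4 + 19(4r+3)^2 + 8(4r+3) expands to 256r^4 + 768r^3 + 1168r^2 + 920r + 276,
and factoring out 4 leaves 4(64r^4 + 192r^3 + 292r^2 + 230r + 69).

4(64r^4 + 192r^3 + 292r^2 + 230r + 69)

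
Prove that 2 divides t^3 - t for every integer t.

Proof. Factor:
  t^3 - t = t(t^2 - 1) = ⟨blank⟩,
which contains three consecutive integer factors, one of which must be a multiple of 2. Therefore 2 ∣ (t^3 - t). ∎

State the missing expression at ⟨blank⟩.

t(t^2 - 1) = t(t - 1)(t + 1) = (t - 1)t(t + 1).
These three factors are consecutive integers, so their product is divisible by 2.

(t - 1)t(t + 1)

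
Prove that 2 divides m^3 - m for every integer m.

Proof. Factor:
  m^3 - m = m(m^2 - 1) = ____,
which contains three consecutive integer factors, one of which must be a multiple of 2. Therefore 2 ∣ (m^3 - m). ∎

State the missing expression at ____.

(m - 1)m(m + 1)

m(m^2 - 1) = m(m - 1)(m + 1) = (m - 1)m(m + 1).
These three factors are consecutive integers, so their product is divisible by 2.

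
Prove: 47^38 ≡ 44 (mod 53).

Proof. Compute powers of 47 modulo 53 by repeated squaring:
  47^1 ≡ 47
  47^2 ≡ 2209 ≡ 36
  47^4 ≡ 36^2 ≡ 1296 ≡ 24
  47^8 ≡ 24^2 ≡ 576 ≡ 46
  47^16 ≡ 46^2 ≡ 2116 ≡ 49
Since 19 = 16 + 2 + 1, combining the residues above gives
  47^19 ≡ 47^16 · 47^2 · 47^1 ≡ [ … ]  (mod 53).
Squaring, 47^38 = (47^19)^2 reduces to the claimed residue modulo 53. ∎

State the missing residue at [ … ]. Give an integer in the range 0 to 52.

47^16 · 47^2 · 47^1 ≡ 49 · 36 · 47 = 82908.
82908 mod 53 = 16, so 47^19 ≡ 16 (mod 53).

16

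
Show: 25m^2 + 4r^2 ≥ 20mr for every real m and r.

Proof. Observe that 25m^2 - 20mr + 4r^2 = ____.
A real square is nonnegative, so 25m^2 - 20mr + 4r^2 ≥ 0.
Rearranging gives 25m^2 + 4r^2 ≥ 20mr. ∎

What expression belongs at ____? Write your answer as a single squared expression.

(5m - 2r)^2

The leading and trailing coefficients are 5^2 and 2^2, and 20 = 2·5·2, so the trinomial is (5m - 2r)^2.
Hence 25m^2 - 20mr + 4r^2 ≥ 0.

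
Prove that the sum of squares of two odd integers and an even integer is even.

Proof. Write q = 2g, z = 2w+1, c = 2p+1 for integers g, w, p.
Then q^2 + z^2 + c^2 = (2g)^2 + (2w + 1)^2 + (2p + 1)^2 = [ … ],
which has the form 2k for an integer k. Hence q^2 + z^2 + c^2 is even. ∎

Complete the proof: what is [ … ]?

2(2g^2 + 2p^2 + 2p + 2w^2 + 2w + 1)

(2g)^2 + (2w + 1)^2 + (2p + 1)^2 = 4g^2 + 4p^2 + 4p + 4w^2 + 4w + 2
= 2(2g^2 + 2p^2 + 2p + 2w^2 + 2w + 1).
Since 2g^2 + 2p^2 + 2p + 2w^2 + 2w + 1 is an integer, the sum of squares is of the form 2k for an integer k.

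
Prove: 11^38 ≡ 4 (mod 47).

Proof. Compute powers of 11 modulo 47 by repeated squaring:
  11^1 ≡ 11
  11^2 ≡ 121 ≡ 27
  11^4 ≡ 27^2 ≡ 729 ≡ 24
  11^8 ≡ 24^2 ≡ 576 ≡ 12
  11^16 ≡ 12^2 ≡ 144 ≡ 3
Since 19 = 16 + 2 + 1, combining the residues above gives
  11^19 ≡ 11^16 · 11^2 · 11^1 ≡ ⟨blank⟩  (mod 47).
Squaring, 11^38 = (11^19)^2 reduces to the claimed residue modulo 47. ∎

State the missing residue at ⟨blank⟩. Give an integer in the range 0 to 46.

11^16 · 11^2 · 11^1 ≡ 3 · 27 · 11 = 891.
891 mod 47 = 45, so 11^19 ≡ 45 (mod 47).

45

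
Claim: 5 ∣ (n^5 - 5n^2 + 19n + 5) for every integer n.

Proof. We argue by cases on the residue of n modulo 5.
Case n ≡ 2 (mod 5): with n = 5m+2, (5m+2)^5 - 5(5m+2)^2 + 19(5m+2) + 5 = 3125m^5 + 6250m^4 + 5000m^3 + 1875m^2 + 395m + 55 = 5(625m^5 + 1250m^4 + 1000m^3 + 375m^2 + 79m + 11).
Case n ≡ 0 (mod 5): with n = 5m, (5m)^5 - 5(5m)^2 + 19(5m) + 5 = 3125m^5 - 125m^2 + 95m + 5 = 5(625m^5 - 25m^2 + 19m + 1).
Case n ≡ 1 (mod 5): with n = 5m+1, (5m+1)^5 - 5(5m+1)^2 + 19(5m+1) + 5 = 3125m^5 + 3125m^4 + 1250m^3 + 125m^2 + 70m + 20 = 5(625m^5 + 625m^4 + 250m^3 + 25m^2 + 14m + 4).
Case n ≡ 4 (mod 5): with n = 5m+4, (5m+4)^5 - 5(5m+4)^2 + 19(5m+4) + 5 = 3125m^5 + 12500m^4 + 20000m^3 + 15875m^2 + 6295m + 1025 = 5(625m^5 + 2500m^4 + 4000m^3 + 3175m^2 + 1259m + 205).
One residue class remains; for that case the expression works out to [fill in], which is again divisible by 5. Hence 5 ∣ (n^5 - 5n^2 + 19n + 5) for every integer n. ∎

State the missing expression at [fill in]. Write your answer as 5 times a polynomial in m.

Only n ≡ 3 (mod 5) is unaccounted for. Put n = 5m+3:
(5m+3)^5 - 5(5m+3)^2 + 19(5m+3) + 5 expands to 3125m^5 + 9375m^4 + 11250m^3 + 6625m^2 + 1970m + 260,
and factoring out 5 leaves 5(625m^5 + 1875m^4 + 2250m^3 + 1325m^2 + 394m + 52).

5(625m^5 + 1875m^4 + 2250m^3 + 1325m^2 + 394m + 52)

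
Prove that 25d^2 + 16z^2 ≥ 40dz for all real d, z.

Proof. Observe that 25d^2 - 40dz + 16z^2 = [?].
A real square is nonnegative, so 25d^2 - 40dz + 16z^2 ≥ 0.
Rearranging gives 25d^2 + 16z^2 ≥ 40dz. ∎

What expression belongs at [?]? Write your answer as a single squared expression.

25d^2 - 40dz + 16z^2 is a perfect-square trinomial: the outer terms are (5d)^2 and (4z)^2, and the cross term is -2·5d·4z.
So 25d^2 - 40dz + 16z^2 = (5d - 4z)^2 ≥ 0.

(5d - 4z)^2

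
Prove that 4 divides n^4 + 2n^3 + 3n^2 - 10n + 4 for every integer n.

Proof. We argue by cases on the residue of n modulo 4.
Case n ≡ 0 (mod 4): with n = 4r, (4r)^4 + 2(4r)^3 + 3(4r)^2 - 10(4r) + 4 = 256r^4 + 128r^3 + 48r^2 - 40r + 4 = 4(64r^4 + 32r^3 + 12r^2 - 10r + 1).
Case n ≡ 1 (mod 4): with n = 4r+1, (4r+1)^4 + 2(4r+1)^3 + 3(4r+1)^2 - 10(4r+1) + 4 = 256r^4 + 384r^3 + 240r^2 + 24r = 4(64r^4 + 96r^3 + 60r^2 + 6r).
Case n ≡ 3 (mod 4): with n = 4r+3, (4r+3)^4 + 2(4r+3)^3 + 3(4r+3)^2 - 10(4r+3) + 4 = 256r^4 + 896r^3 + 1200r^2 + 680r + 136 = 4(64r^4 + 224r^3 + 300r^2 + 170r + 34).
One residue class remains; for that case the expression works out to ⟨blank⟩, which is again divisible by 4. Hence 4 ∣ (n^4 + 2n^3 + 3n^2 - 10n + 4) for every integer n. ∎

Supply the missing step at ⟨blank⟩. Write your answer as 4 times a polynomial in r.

Only n ≡ 2 (mod 4) is unaccounted for. Put n = 4r+2:
(4r+2)^4 + 2(4r+2)^3 + 3(4r+2)^2 - 10(4r+2) + 4 expands to 256r^4 + 640r^3 + 624r^2 + 232r + 28,
and factoring out 4 leaves 4(64r^4 + 160r^3 + 156r^2 + 58r + 7).

4(64r^4 + 160r^3 + 156r^2 + 58r + 7)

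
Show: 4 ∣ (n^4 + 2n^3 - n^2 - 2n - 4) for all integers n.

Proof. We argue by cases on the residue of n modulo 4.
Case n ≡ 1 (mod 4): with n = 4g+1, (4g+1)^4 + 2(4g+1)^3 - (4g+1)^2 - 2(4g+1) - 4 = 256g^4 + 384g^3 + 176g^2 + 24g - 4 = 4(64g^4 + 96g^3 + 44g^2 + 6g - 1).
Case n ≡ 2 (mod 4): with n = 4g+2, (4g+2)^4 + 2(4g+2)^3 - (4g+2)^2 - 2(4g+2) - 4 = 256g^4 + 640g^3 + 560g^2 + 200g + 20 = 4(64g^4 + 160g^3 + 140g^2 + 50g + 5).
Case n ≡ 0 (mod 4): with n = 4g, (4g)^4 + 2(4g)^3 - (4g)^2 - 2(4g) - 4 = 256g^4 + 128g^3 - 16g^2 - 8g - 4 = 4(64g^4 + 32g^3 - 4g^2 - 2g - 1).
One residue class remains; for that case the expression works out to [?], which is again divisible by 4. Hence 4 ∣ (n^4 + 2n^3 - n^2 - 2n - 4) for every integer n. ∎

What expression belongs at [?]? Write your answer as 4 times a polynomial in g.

4(64g^4 + 224g^3 + 284g^2 + 154g + 29)

The residues treated are {1, 2, 0}, so the missing case is n ≡ 3 (mod 4); write n = 4g+3.
Then (4g+3)^4 + 2(4g+3)^3 - (4g+3)^2 - 2(4g+3) - 4 = 256g^4 + 896g^3 + 1136g^2 + 616g + 116 = 4(64g^4 + 224g^3 + 284g^2 + 154g + 29).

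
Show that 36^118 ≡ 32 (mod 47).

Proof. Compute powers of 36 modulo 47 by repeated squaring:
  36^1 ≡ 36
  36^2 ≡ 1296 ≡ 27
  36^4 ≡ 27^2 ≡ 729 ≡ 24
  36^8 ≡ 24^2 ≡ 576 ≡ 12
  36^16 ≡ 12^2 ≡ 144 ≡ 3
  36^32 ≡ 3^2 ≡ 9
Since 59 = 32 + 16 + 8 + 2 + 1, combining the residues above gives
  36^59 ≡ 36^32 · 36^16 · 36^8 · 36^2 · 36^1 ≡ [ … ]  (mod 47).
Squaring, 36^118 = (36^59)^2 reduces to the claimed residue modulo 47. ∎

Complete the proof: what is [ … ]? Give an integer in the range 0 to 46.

Multiply the listed residues: 9 · 3 · 12 · 27 · 36 = 27 → 324 → 8748 → 314928.
Reducing modulo 47: 314928 = 6700·47 + 28, so 36^59 ≡ 28.

28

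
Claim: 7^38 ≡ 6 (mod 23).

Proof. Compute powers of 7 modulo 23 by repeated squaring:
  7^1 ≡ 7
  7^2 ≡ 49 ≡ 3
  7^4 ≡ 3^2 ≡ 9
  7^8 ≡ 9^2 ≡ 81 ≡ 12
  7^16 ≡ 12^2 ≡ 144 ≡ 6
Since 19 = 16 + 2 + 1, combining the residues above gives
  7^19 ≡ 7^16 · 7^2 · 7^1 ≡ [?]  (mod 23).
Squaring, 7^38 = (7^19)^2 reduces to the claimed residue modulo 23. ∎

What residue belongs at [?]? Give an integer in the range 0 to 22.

11

7^16 · 7^2 · 7^1 ≡ 6 · 3 · 7 = 126.
126 mod 23 = 11, so 7^19 ≡ 11 (mod 23).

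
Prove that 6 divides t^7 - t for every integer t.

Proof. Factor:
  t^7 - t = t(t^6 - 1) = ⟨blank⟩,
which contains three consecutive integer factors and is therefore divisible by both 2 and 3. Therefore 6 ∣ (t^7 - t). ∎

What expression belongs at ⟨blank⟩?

(t - 1)t(t + 1)(t^4 + t^2 + 1)

t^6 - 1 = (t^2 - 1)(t^4 + t^2 + 1), and t^2 - 1 = (t-1)(t+1).
So t(t^6 - 1) = (t - 1)t(t + 1)(t^4 + t^2 + 1).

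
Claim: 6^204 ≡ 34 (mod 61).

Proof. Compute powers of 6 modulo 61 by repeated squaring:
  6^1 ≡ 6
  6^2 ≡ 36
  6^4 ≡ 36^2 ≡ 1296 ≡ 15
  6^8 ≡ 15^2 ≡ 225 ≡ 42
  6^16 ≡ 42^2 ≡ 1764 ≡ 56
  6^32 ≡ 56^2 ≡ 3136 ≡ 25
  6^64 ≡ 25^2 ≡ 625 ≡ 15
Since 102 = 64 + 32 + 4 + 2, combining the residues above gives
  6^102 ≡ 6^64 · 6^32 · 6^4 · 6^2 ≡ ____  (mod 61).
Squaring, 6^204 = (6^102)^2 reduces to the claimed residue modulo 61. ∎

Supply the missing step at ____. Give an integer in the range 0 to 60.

41

6^64 · 6^32 · 6^4 · 6^2 ≡ 15 · 25 · 15 · 36 = 202500.
202500 mod 61 = 41, so 6^102 ≡ 41 (mod 61).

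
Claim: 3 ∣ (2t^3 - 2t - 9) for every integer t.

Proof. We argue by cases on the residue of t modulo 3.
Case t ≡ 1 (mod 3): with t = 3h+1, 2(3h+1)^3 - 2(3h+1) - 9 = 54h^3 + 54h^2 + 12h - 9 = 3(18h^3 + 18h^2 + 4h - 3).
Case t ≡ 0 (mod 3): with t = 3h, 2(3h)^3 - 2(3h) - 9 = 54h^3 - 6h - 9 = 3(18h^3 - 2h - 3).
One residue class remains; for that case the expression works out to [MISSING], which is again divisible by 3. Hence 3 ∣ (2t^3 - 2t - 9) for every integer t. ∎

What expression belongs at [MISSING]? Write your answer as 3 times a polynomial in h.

3(18h^3 + 36h^2 + 22h + 1)

Only t ≡ 2 (mod 3) is unaccounted for. Put t = 3h+2:
2(3h+2)^3 - 2(3h+2) - 9 expands to 54h^3 + 108h^2 + 66h + 3,
and factoring out 3 leaves 3(18h^3 + 36h^2 + 22h + 1).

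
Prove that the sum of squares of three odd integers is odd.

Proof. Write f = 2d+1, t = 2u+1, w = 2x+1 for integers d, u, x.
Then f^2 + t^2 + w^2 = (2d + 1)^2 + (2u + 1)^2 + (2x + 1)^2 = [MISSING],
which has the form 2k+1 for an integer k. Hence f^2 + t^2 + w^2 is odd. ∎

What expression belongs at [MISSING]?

(2d + 1)^2 + (2u + 1)^2 + (2x + 1)^2 = 4d^2 + 4d + 4u^2 + 4u + 4x^2 + 4x + 3
= 2(2d^2 + 2d + 2u^2 + 2u + 2x^2 + 2x + 1) + 1.
Since 2d^2 + 2d + 2u^2 + 2u + 2x^2 + 2x + 1 is an integer, the sum of squares is of the form 2k+1 for an integer k.

2(2d^2 + 2d + 2u^2 + 2u + 2x^2 + 2x + 1) + 1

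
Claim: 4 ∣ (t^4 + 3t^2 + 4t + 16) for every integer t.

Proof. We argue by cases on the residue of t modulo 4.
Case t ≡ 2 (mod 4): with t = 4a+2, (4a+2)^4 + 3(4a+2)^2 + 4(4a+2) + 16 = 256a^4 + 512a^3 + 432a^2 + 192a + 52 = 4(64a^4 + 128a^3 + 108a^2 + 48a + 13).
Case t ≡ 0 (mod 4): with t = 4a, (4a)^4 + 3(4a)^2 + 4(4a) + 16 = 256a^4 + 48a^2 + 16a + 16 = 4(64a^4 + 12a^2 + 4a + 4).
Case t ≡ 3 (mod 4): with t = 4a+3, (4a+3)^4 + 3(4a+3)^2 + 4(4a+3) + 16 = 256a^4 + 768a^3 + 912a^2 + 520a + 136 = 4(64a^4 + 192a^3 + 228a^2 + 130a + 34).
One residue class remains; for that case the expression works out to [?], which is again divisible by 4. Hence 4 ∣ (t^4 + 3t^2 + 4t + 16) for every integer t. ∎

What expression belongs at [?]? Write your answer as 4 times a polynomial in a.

Only t ≡ 1 (mod 4) is unaccounted for. Put t = 4a+1:
(4a+1)^4 + 3(4a+1)^2 + 4(4a+1) + 16 expands to 256a^4 + 256a^3 + 144a^2 + 56a + 24,
and factoring out 4 leaves 4(64a^4 + 64a^3 + 36a^2 + 14a + 6).

4(64a^4 + 64a^3 + 36a^2 + 14a + 6)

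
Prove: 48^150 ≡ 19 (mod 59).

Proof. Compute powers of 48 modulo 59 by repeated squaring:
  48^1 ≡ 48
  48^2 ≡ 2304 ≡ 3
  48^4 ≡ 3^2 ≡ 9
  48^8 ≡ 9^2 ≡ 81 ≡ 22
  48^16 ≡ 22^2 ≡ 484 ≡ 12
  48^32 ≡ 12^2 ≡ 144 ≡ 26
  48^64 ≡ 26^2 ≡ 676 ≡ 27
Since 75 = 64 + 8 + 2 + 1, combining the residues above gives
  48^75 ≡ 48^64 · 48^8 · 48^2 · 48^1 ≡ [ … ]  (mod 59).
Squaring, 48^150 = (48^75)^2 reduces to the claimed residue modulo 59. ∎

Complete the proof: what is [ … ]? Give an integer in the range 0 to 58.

48^64 · 48^8 · 48^2 · 48^1 ≡ 27 · 22 · 3 · 48 = 85536.
85536 mod 59 = 45, so 48^75 ≡ 45 (mod 59).

45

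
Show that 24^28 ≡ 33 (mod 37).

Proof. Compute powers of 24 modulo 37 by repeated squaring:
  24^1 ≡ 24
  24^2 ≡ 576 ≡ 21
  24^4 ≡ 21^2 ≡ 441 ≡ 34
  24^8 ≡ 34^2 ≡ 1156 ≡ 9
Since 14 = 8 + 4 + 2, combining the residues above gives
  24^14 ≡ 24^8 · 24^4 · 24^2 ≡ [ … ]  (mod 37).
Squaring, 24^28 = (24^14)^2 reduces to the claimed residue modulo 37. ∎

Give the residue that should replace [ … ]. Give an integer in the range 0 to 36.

Multiply the listed residues: 9 · 34 · 21 = 306 → 6426.
Reducing modulo 37: 6426 = 173·37 + 25, so 24^14 ≡ 25.

25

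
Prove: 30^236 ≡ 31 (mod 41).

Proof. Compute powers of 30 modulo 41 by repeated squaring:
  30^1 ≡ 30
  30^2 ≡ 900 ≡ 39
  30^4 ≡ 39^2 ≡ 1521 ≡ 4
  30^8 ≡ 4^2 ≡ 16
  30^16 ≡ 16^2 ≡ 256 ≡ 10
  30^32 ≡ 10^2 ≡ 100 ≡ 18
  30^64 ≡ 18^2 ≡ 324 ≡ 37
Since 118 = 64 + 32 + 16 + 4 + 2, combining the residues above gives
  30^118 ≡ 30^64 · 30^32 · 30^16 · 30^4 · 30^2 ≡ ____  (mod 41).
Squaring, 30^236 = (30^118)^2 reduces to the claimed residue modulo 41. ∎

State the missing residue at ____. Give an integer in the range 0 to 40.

20

30^64 · 30^32 · 30^16 · 30^4 · 30^2 ≡ 37 · 18 · 10 · 4 · 39 = 1038960.
1038960 mod 41 = 20, so 30^118 ≡ 20 (mod 41).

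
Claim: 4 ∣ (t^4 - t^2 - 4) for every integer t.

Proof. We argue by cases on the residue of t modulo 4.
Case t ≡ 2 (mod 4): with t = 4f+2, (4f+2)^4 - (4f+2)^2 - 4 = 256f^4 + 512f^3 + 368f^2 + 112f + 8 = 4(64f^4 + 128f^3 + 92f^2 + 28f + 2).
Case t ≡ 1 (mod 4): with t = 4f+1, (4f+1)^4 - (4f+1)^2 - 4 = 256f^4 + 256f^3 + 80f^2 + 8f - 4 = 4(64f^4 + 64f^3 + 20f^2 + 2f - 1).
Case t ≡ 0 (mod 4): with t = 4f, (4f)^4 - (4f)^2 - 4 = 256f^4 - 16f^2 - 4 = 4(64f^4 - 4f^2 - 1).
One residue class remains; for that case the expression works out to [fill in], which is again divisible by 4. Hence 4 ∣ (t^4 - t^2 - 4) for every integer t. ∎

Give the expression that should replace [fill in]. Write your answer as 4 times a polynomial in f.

Only t ≡ 3 (mod 4) is unaccounted for. Put t = 4f+3:
(4f+3)^4 - (4f+3)^2 - 4 expands to 256f^4 + 768f^3 + 848f^2 + 408f + 68,
and factoring out 4 leaves 4(64f^4 + 192f^3 + 212f^2 + 102f + 17).

4(64f^4 + 192f^3 + 212f^2 + 102f + 17)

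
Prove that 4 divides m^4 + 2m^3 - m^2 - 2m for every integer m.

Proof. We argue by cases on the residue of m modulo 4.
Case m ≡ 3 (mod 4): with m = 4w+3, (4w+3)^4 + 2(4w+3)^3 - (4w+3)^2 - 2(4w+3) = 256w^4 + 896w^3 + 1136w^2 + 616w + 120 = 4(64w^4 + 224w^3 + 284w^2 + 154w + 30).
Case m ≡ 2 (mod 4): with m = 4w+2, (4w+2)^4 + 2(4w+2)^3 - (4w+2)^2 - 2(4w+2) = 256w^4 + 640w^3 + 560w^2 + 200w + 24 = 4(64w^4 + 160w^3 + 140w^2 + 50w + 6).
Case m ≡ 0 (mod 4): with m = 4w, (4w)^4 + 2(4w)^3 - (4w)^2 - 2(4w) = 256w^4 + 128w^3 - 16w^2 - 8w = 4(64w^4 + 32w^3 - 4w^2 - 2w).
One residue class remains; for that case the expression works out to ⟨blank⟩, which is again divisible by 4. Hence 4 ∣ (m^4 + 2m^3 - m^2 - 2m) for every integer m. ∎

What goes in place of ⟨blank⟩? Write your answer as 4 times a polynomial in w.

Only m ≡ 1 (mod 4) is unaccounted for. Put m = 4w+1:
(4w+1)^4 + 2(4w+1)^3 - (4w+1)^2 - 2(4w+1) expands to 256w^4 + 384w^3 + 176w^2 + 24w,
and factoring out 4 leaves 4(64w^4 + 96w^3 + 44w^2 + 6w).

4(64w^4 + 96w^3 + 44w^2 + 6w)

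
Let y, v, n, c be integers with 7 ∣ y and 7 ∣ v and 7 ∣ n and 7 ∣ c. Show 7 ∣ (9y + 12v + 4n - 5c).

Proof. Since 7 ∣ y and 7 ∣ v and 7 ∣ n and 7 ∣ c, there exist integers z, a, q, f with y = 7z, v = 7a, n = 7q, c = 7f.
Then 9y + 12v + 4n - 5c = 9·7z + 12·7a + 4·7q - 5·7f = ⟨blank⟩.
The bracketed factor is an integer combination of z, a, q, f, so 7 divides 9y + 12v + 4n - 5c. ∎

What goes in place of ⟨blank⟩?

7(12a - 5f + 4q + 9z)

Pull the common 7 out of every term: 9·7z + 12·7a + 4·7q - 5·7f = 7(12a - 5f + 4q + 9z).
12a - 5f + 4q + 9z is an integer, which exhibits the divisibility.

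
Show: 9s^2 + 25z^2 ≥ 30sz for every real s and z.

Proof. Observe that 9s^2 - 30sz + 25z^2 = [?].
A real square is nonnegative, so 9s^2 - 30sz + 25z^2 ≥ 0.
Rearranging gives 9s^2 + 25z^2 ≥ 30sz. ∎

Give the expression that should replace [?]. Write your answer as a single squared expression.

The leading and trailing coefficients are 3^2 and 5^2, and 30 = 2·3·5, so the trinomial is (3s - 5z)^2.
Hence 9s^2 - 30sz + 25z^2 ≥ 0.

(3s - 5z)^2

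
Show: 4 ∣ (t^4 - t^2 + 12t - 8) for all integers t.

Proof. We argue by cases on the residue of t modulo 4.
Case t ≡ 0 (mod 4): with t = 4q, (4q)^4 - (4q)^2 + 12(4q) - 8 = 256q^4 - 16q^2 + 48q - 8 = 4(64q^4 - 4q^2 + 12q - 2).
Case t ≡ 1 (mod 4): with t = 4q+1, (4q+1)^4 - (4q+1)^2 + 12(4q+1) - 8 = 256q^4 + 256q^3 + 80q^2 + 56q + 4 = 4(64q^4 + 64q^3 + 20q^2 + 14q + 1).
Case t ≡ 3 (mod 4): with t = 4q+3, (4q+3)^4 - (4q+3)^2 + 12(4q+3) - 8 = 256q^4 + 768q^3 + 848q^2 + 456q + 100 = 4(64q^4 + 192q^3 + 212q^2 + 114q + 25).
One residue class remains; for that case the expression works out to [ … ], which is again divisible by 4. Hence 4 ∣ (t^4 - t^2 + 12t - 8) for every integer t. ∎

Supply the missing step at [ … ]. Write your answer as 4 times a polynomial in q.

Only t ≡ 2 (mod 4) is unaccounted for. Put t = 4q+2:
(4q+2)^4 - (4q+2)^2 + 12(4q+2) - 8 expands to 256q^4 + 512q^3 + 368q^2 + 160q + 28,
and factoring out 4 leaves 4(64q^4 + 128q^3 + 92q^2 + 40q + 7).

4(64q^4 + 128q^3 + 92q^2 + 40q + 7)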